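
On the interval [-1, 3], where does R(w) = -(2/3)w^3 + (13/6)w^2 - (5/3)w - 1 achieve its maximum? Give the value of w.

Differentiating, R'(w) = -2w^2 + (13/3)w - 5/3; which vanishes at w = 1/2 and w = 5/3.
Compare values at every candidate in [-1, 3]: R(-1) = 7/2,  R(1/2) = -11/8,  R(5/3) = -137/162,  R(3) = -9/2.
The maximum over the interval is 7/2, attained at w = -1.

-1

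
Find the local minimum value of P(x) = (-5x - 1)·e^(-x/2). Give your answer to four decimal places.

Differentiating with the product rule gives P'(x) = ((5/2)x - 9/2)·e^(-x/2). Since e^(-x/2) > 0, the only critical point is x = 9/5.
P''(9/5) has the same sign as 5/2 > 0, so this is a local minimum.
P(9/5) = (-10)·e^(-9/10) ≈ -4.0657.

-4.0657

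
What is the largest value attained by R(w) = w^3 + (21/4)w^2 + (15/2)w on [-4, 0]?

R'(w) = 3w^2 + (21/2)w + 15/2, which vanishes at w = -5/2 and w = -1.
Evaluating at the critical points and endpoints: R(-4) = -10, R(-5/2) = -25/16, R(-1) = -13/4, R(0) = 0.
The maximum over the interval is 0, attained at w = 0.

0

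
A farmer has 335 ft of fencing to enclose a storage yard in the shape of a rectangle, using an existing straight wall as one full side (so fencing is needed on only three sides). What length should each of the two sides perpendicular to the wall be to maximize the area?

Let the sides perpendicular to the wall have length x and the parallel side y, so 2x + y = 335 and the area is A = xy = x(335 − 2x).
A'(x) = 335 − 4x = 0 gives x = 335/4, and A''(x) = −4 < 0 confirms a maximum.
Then y = 335 − 2·335/4 = 335/2 and A = 112225/8.

335/4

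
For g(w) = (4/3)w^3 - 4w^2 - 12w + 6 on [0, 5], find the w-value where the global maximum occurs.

g'(w) = 4w^2 - 8w - 12, whose only zero in [0, 5] is w = 3.
Compare values at every candidate in [0, 5]: g(0) = 6,  g(3) = -30,  g(5) = 38/3.
So the maximum is g(5) = 38/3.

5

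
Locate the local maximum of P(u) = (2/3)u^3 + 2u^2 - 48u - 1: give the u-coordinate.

-6

P'(u) = 2u^2 + 4u - 48. Setting P'(u) = 0 gives u ∈ {-6, 4}.
Second-derivative test with P''(u) = 4u + 4: P''(-6) = -20 < 0 ⇒ local maximum; P''(4) = 20 > 0 ⇒ local minimum.
Thus P has its local maximum at u = -6, with value 215.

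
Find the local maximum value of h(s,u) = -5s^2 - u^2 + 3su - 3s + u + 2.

∂h/∂s = -10s + 3u - 3 = 0 and ∂h/∂u = 3s - 2u + 1 = 0, so (s, u) = (-3/11, 1/11).
The Hessian has h_{ss} = -10, h_{uu} = -2, h_{su} = 3, giving D = 11 > 0 with h_{ss} < 0, so the point is a local maximum.
h(-3/11, 1/11) = 27/11.

27/11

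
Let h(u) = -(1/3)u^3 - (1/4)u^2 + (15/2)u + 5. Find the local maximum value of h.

Critical points: h'(u) = -u^2 - (1/2)u + 15/2 vanishes at u = -3, 5/2.
Since h''(u) = -2u - 1/2, we get h''(-3) = 11/2 > 0 ⇒ local minimum; h''(5/2) = -11/2 < 0 ⇒ local maximum.
Thus h has its local maximum at u = 5/2, with value 815/48.

815/48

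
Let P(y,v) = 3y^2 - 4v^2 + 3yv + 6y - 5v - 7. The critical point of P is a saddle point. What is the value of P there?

-126/19

∂P/∂y = 6y + 3v + 6 = 0 and ∂P/∂v = 3y - 8v - 5 = 0, so (y, v) = (-11/19, -16/19).
The Hessian has P_{yy} = 6, P_{vv} = -8, P_{yv} = 3, giving D = -57 < 0, so the point is a saddle point.
P(-11/19, -16/19) = -126/19.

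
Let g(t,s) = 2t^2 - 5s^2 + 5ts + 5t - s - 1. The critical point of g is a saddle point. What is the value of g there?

-163/65

∂g/∂t = 4t + 5s + 5 = 0 and ∂g/∂s = 5t - 10s - 1 = 0, so (t, s) = (-9/13, -29/65).
The Hessian has g_{tt} = 4, g_{ss} = -10, g_{ts} = 5, giving D = -65 < 0, so the point is a saddle point.
g(-9/13, -29/65) = -163/65.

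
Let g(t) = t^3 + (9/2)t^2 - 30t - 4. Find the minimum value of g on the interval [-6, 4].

-38

g'(t) = 3t^2 + 9t - 30, which vanishes at t = -5 and t = 2.
Compare values at every candidate in [-6, 4]: g(-6) = 122; g(-5) = 267/2; g(2) = -38; g(4) = 12.
Hence the absolute minimum is -38 at t = 2.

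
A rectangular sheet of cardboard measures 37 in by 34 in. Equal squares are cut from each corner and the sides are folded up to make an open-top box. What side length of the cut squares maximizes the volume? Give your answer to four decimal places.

5.9008

With cut size x, the volume is V(x) = x(37 − 2x)(34 − 2x) for 0 < x < 17.
V'(x) = 12x^2 − 284x + 1258. Setting V'(x) = 0 gives x ≈ 5.9008 (the root in (0, 17)).
V''(x) = 24x − 284 is negative there, so this is the maximum; V ≈ 3300.6961.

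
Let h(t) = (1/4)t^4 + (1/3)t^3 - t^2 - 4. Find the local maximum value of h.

-4

h'(t) = t^3 + t^2 - 2t = 0 at t = -2, 0, 1.
Second-derivative test with h''(t) = 3t^2 + 2t - 2: h''(-2) = 6 > 0 ⇒ local minimum; h''(0) = -2 < 0 ⇒ local maximum; h''(1) = 3 > 0 ⇒ local minimum.
So the local maximum value is h(0) = -4.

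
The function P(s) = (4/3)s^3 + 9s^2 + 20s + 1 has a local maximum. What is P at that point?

P'(s) = 4s^2 + 18s + 20. Setting P'(s) = 0 gives s ∈ {-5/2, -2}.
Since P''(s) = 8s + 18, we get P''(-5/2) = -2 < 0 ⇒ local maximum; P''(-2) = 2 > 0 ⇒ local minimum.
The local maximum is P(-5/2) = -163/12.

-163/12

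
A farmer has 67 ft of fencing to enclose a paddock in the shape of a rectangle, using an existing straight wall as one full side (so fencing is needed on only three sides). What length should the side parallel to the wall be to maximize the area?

67/2

Let the sides perpendicular to the wall have length x and the parallel side y, so 2x + y = 67 and the area is A = xy = x(67 − 2x).
A'(x) = 67 − 4x = 0 gives x = 67/4, and A''(x) = −4 < 0 confirms a maximum.
Then y = 67 − 2·67/4 = 67/2 and A = 4489/8.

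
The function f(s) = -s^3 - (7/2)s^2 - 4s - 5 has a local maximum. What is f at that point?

-7/2

f'(s) = -3s^2 - 7s - 4 = 0 at s = -4/3, -1.
f''(s) = -6s - 7. f''(-4/3) = 1 > 0 ⇒ local minimum; f''(-1) = -1 < 0 ⇒ local maximum.
The local maximum is f(-1) = -7/2.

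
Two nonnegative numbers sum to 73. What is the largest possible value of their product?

With x + y = 73, the product is P(x) = x(73 − x).
P'(x) = 73 − 2x = 0 gives x = 73/2; P'' = −2 < 0, so this is the maximum.
P = 73/2·73/2 = 5329/4.

5329/4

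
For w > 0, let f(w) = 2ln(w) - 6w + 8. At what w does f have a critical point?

1/3

f'(w) = 2/w − 6 = 0 gives w = 1/3.
f''(w) = -2/w², which is negative for w > 0, so this is a local maximum.
f(1/3) = 2·ln(1/3) - 2 + 8 ≈ 3.8028.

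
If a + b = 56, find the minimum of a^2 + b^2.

1568

With a + b = 56, a^2 + b^2 = a^2 + (56 − a)^2.
The derivative 2a − 2(56 − a) = 4a − 112 vanishes at a = 28; second derivative 4 > 0, a minimum.
The minimum is 2·(28)^2 = 1568.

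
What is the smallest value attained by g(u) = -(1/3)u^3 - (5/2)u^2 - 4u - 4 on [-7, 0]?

-20/3

The derivative is -u^2 - 5u - 4, which vanishes at u = -4 and u = -1.
Compare values at every candidate in [-7, 0]: g(-7) = 95/6, g(-4) = -20/3, g(-1) = -13/6, g(0) = -4.
Hence the absolute minimum is -20/3 at u = -4.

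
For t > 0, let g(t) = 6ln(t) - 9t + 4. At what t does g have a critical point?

g'(t) = 6/t − 9 = 0 gives t = 2/3.
g''(t) = -6/t², which is negative for t > 0, so this is a local maximum.
g(2/3) = 6·ln(2/3) - 6 + 4 ≈ -4.4328.

2/3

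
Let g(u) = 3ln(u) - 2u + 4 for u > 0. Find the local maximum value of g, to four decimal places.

2.2164

g'(u) = 3/u − 2 = 0 gives u = 3/2.
g''(u) = -3/u², which is negative for u > 0, so this is a local maximum.
g(3/2) = 3·ln(3/2) - 3 + 4 ≈ 2.2164.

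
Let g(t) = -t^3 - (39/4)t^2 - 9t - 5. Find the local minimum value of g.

-86

Critical points: g'(t) = -3t^2 - (39/2)t - 9 vanishes at t = -6, -1/2.
Second-derivative test with g''(t) = -6t - 39/2: g''(-6) = 33/2 > 0 ⇒ local minimum; g''(-1/2) = -33/2 < 0 ⇒ local maximum.
The local minimum is g(-6) = -86.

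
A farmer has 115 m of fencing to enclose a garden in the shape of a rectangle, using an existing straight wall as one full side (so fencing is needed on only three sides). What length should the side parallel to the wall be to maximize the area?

Let the sides perpendicular to the wall have length x and the parallel side y, so 2x + y = 115 and the area is A = xy = x(115 − 2x).
A'(x) = 115 − 4x = 0 gives x = 115/4, and A''(x) = −4 < 0 confirms a maximum.
Then y = 115 − 2·115/4 = 115/2 and A = 13225/8.

115/2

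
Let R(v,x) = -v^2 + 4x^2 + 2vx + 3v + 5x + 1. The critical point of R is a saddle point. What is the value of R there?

∂R/∂v = -2v + 2x + 3 = 0 and ∂R/∂x = 2v + 8x + 5 = 0, so (v, x) = (7/10, -4/5).
The Hessian has R_{vv} = -2, R_{xx} = 8, R_{vx} = 2, giving D = -20 < 0, so the point is a saddle point.
R(7/10, -4/5) = 1/20.

1/20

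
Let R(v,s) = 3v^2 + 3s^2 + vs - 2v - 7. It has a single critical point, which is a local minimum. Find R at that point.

∂R/∂v = 6v + s - 2 = 0 and ∂R/∂s = v + 6s = 0, so (v, s) = (12/35, -2/35).
The Hessian has R_{vv} = 6, R_{ss} = 6, R_{vs} = 1, giving D = 35 > 0 with R_{vv} > 0, so the point is a local minimum.
R(12/35, -2/35) = -257/35.

-257/35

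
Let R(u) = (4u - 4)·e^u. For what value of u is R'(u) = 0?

Differentiating with the product rule gives R'(u) = (4u)·e^u. Since e^u > 0, the only critical point is u = 0.
R''(0) has the same sign as 4 > 0, so this is a local minimum.
R(0) = (-4)·e^(0) ≈ -4.0000.

0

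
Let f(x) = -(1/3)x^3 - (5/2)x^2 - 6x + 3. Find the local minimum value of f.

Critical points: f'(x) = -x^2 - 5x - 6 vanishes at x = -3, -2.
Second-derivative test with f''(x) = -2x - 5: f''(-3) = 1 > 0 ⇒ local minimum; f''(-2) = -1 < 0 ⇒ local maximum.
So the local minimum value is f(-3) = 15/2.

15/2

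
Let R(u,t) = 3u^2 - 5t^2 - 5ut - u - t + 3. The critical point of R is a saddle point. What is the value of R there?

∂R/∂u = 6u - 5t - 1 = 0 and ∂R/∂t = -5u - 10t - 1 = 0, so (u, t) = (1/17, -11/85).
The Hessian has R_{uu} = 6, R_{tt} = -10, R_{ut} = -5, giving D = -85 < 0, so the point is a saddle point.
R(1/17, -11/85) = 258/85.

258/85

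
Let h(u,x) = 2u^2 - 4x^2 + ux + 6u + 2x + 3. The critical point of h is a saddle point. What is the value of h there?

∂h/∂u = 4u + x + 6 = 0 and ∂h/∂x = u - 8x + 2 = 0, so (u, x) = (-50/33, 2/33).
The Hessian has h_{uu} = 4, h_{xx} = -8, h_{ux} = 1, giving D = -33 < 0, so the point is a saddle point.
h(-50/33, 2/33) = -49/33.

-49/33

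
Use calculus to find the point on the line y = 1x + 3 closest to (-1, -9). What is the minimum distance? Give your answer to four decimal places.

7.7782

Minimize D(x)^2 = (x + 1)^2 + (x + 12)^2.
d/dx[D^2] = 2(x + 1) + 2·1·(x + 12) = 0 ⇒ x = -13/2.
Then y = -7/2 and the distance is √(121/2) ≈ 7.7782.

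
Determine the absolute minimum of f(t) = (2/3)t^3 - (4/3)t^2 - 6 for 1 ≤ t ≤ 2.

-550/81

f'(t) = 2t^2 - (8/3)t, whose only zero in [1, 2] is t = 4/3.
Candidates: f(1) = -20/3; f(4/3) = -550/81; f(2) = -6.
So the minimum is f(4/3) = -550/81.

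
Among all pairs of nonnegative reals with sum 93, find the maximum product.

With x + y = 93, the product is P(x) = x(93 − x).
P'(x) = 93 − 2x = 0 gives x = 93/2; P'' = −2 < 0, so this is the maximum.
P = 93/2·93/2 = 8649/4.

8649/4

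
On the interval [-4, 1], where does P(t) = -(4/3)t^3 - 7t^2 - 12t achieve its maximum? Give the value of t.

P'(t) = -4t^2 - 14t - 12, which vanishes at t = -2 and t = -3/2.
Compare values at every candidate in [-4, 1]: P(-4) = 64/3,  P(-2) = 20/3,  P(-3/2) = 27/4,  P(1) = -61/3.
The maximum over the interval is 64/3, attained at t = -4.

-4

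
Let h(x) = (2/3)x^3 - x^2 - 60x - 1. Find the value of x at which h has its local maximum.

h'(x) = 2x^2 - 2x - 60 = 0 at x = -5, 6.
Second-derivative test with h''(x) = 4x - 2: h''(-5) = -22 < 0 ⇒ local maximum; h''(6) = 22 > 0 ⇒ local minimum.
Thus h has its local maximum at x = -5, with value 572/3.

-5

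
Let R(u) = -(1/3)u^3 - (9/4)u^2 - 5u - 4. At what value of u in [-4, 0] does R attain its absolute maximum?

Differentiating, R'(u) = -u^2 - (9/2)u - 5; which vanishes at u = -5/2 and u = -2.
Candidates: R(-4) = 4/3, R(-5/2) = -17/48, R(-2) = -1/3, R(0) = -4.
So the maximum is R(-4) = 4/3.

-4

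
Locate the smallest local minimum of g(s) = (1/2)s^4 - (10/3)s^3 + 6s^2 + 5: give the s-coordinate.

0

g'(s) = 2s^3 - 10s^2 + 12s. Setting g'(s) = 0 gives s ∈ {0, 2, 3}.
g''(s) = 6s^2 - 20s + 12. g''(0) = 12 > 0 ⇒ local minimum; g''(2) = -4 < 0 ⇒ local maximum; g''(3) = 6 > 0 ⇒ local minimum.
Thus g has its smallest local minimum at s = 0, with value 5.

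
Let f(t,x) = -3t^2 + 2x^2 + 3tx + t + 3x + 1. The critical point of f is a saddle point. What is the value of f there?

-1/33

∂f/∂t = -6t + 3x + 1 = 0 and ∂f/∂x = 3t + 4x + 3 = 0, so (t, x) = (-5/33, -7/11).
The Hessian has f_{tt} = -6, f_{xx} = 4, f_{tx} = 3, giving D = -33 < 0, so the point is a saddle point.
f(-5/33, -7/11) = -1/33.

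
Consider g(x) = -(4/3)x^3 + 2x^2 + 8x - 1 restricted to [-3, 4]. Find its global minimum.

The derivative is -4x^2 + 4x + 8, which vanishes at x = -1 and x = 2.
Evaluating at the critical points and endpoints: g(-3) = 29,  g(-1) = -17/3,  g(2) = 37/3,  g(4) = -67/3.
Hence the absolute minimum is -67/3 at x = 4.

-67/3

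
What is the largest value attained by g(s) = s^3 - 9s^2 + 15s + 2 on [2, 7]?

Differentiating, g'(s) = 3s^2 - 18s + 15; whose only zero in [2, 7] is s = 5.
Candidates: g(2) = 4, g(5) = -23, g(7) = 9.
The maximum over the interval is 9, attained at s = 7.

9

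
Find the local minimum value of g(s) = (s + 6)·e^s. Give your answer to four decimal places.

-0.0009

By the product rule, g'(s) = (s + 7)·e^s. Since e^s > 0, the only critical point is s = -7.
g''(-7) has the same sign as 1 > 0, so this is a local minimum.
g(-7) = (-1)·e^(-7) ≈ -0.0009.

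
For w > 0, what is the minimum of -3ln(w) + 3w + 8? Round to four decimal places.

11.0000

g'(w) = -3/w + 3 = 0 gives w = 1.
g''(w) = 3/w², which is positive for w > 0, so this is a local minimum.
g(1) = -3·ln(1) + 3 + 8 ≈ 11.0000.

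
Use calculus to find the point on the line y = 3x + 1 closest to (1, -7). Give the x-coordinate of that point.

-23/10

Minimize D(x)^2 = (x - 1)^2 + (3x + 8)^2.
d/dx[D^2] = 2(x - 1) + 2·3·(3x + 8) = 0 ⇒ x = -23/10.
Then y = -59/10 and the distance is √(121/10) ≈ 3.4785.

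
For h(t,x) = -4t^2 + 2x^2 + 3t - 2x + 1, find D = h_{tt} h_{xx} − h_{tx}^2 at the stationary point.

∂h/∂t = -8t + 3 = 0 and ∂h/∂x = 4x - 2 = 0, so (t, x) = (3/8, 1/2).
The Hessian has h_{tt} = -8, h_{xx} = 4, h_{tx} = 0, giving D = -32 < 0, so the point is a saddle point.
D = (-8)·(4) − (0)^2 = -32.

-32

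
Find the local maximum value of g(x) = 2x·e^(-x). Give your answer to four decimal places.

0.7358

g'(x) = 2·e^(-x) + (2x)·(-1)·e^(-x) = (-2x + 2)·e^(-x). Since e^(-x) > 0, the only critical point is x = 1.
g''(1) has the same sign as -2 < 0, so this is a local maximum.
g(1) = (2)·e^(-1) ≈ 0.7358.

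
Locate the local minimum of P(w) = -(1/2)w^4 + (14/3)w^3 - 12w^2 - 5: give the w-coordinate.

Critical points: P'(w) = -2w^3 + 14w^2 - 24w vanishes at w = 0, 3, 4.
Since P''(w) = -6w^2 + 28w - 24, we get P''(0) = -24 < 0 ⇒ local maximum; P''(3) = 6 > 0 ⇒ local minimum; P''(4) = -8 < 0 ⇒ local maximum.
The local minimum is P(3) = -55/2.

3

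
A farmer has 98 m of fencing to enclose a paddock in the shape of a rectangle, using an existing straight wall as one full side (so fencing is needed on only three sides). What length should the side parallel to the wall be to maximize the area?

49

Let the sides perpendicular to the wall have length x and the parallel side y, so 2x + y = 98 and the area is A = xy = x(98 − 2x).
A'(x) = 98 − 4x = 0 gives x = 49/2, and A''(x) = −4 < 0 confirms a maximum.
Then y = 98 − 2·49/2 = 49 and A = 2401/2.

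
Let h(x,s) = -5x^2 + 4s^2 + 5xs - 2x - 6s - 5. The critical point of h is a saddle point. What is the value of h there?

-107/15

∂h/∂x = -10x + 5s - 2 = 0 and ∂h/∂s = 5x + 8s - 6 = 0, so (x, s) = (2/15, 2/3).
The Hessian has h_{xx} = -10, h_{ss} = 8, h_{xs} = 5, giving D = -105 < 0, so the point is a saddle point.
h(2/15, 2/3) = -107/15.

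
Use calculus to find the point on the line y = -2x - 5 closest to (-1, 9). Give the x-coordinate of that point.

Minimize D(x)^2 = (x + 1)^2 + (-2x - 14)^2.
d/dx[D^2] = 2(x + 1) + 2·(-2)·(-2x - 14) = 0 ⇒ x = -29/5.
Then y = 33/5 and the distance is √(144/5) ≈ 5.3666.

-29/5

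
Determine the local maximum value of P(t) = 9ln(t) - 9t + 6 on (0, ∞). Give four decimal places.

P'(t) = 9/t − 9 = 0 gives t = 1.
P''(t) = -9/t², which is negative for t > 0, so this is a local maximum.
P(1) = 9·ln(1) - 9 + 6 ≈ -3.0000.

-3.0000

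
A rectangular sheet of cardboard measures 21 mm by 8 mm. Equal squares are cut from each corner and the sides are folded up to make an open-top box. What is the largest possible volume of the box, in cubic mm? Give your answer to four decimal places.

137.8332

With cut size x, the volume is V(x) = x(21 − 2x)(8 − 2x) for 0 < x < 4.
V'(x) = 12x^2 − 116x + 168. Setting V'(x) = 0 gives x ≈ 1.7737 (the root in (0, 4)).
V''(x) = 24x − 116 is negative there, so this is the maximum; V ≈ 137.8332.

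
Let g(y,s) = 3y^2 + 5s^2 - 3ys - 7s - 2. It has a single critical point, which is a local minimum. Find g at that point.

∂g/∂y = 6y - 3s = 0 and ∂g/∂s = -3y + 10s - 7 = 0, so (y, s) = (7/17, 14/17).
The Hessian has g_{yy} = 6, g_{ss} = 10, g_{ys} = -3, giving D = 51 > 0 with g_{yy} > 0, so the point is a local minimum.
g(7/17, 14/17) = -83/17.

-83/17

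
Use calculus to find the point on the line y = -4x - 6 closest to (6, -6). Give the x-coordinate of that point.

6/17

Minimize D(x)^2 = (x - 6)^2 + (-4x)^2.
d/dx[D^2] = 2(x - 6) + 2·(-4)·(-4x) = 0 ⇒ x = 6/17.
Then y = -126/17 and the distance is √(576/17) ≈ 5.8209.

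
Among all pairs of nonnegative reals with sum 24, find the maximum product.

144

With x + y = 24, the product is P(x) = x(24 − x).
P'(x) = 24 − 2x = 0 gives x = 12; P'' = −2 < 0, so this is the maximum.
P = 12·12 = 144.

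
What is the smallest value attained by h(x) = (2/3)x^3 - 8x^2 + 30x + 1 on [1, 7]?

The derivative is 2x^2 - 16x + 30, which vanishes at x = 3 and x = 5.
Candidates: h(1) = 71/3,  h(3) = 37,  h(5) = 103/3,  h(7) = 143/3.
Hence the absolute minimum is 71/3 at x = 1.

71/3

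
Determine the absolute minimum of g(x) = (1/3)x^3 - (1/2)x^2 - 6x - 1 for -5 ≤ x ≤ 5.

-151/6

g'(x) = x^2 - x - 6, which vanishes at x = -2 and x = 3.
Candidates: g(-5) = -151/6,  g(-2) = 19/3,  g(3) = -29/2,  g(5) = -11/6.
So the minimum is g(-5) = -151/6.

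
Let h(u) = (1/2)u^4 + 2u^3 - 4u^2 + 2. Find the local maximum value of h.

h'(u) = 2u^3 + 6u^2 - 8u = 0 at u = -4, 0, 1.
Since h''(u) = 6u^2 + 12u - 8, we get h''(-4) = 40 > 0 ⇒ local minimum; h''(0) = -8 < 0 ⇒ local maximum; h''(1) = 10 > 0 ⇒ local minimum.
So the local maximum value is h(0) = 2.

2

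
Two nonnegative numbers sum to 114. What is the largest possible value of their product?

3249

With x + y = 114, the product is P(x) = x(114 − x).
P'(x) = 114 − 2x = 0 gives x = 57; P'' = −2 < 0, so this is the maximum.
P = 57·57 = 3249.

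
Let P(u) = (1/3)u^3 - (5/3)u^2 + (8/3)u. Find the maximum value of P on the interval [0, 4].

16/3

Differentiating, P'(u) = u^2 - (10/3)u + 8/3; which vanishes at u = 4/3 and u = 2.
Compare values at every candidate in [0, 4]: P(0) = 0, P(4/3) = 112/81, P(2) = 4/3, P(4) = 16/3.
The maximum over the interval is 16/3, attained at u = 4.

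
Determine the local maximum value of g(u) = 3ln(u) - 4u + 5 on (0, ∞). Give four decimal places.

g'(u) = 3/u − 4 = 0 gives u = 3/4.
g''(u) = -3/u², which is negative for u > 0, so this is a local maximum.
g(3/4) = 3·ln(3/4) - 3 + 5 ≈ 1.1370.

1.1370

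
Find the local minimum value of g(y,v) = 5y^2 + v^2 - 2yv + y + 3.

∂g/∂y = 10y - 2v + 1 = 0 and ∂g/∂v = -2y + 2v = 0, so (y, v) = (-1/8, -1/8).
The Hessian has g_{yy} = 10, g_{vv} = 2, g_{yv} = -2, giving D = 16 > 0 with g_{yy} > 0, so the point is a local minimum.
g(-1/8, -1/8) = 47/16.

47/16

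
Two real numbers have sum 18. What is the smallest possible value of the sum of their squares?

With a + b = 18, a^2 + b^2 = a^2 + (18 − a)^2.
The derivative 2a − 2(18 − a) = 4a − 36 vanishes at a = 9; second derivative 4 > 0, a minimum.
The minimum is 2·(9)^2 = 162.

162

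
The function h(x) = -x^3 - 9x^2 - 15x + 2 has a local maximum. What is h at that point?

Critical points: h'(x) = -3x^2 - 18x - 15 vanishes at x = -5, -1.
h''(x) = -6x - 18. h''(-5) = 12 > 0 ⇒ local minimum; h''(-1) = -12 < 0 ⇒ local maximum.
Thus h has its local maximum at x = -1, with value 9.

9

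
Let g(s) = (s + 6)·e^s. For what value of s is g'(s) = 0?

-7

Differentiating with the product rule gives g'(s) = (s + 7)·e^s. Since e^s > 0, the only critical point is s = -7.
g''(-7) has the same sign as 1 > 0, so this is a local minimum.
g(-7) = (-1)·e^(-7) ≈ -0.0009.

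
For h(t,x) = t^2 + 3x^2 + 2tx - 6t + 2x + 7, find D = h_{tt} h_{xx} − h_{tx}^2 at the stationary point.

∂h/∂t = 2t + 2x - 6 = 0 and ∂h/∂x = 2t + 6x + 2 = 0, so (t, x) = (5, -2).
The Hessian has h_{tt} = 2, h_{xx} = 6, h_{tx} = 2, giving D = 8 > 0 with h_{tt} > 0, so the point is a local minimum.
D = (2)·(6) − (2)^2 = 8.

8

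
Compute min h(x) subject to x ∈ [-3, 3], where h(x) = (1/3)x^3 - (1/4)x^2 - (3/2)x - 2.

The derivative is x^2 - (1/2)x - 3/2, which vanishes at x = -1 and x = 3/2.
Compare values at every candidate in [-3, 3]: h(-3) = -35/4, h(-1) = -13/12, h(3/2) = -59/16, h(3) = 1/4.
Hence the absolute minimum is -35/4 at x = -3.

-35/4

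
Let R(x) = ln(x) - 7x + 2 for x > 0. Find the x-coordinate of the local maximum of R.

R'(x) = 1/x − 7 = 0 gives x = 1/7.
R''(x) = -1/x², which is negative for x > 0, so this is a local maximum.
R(1/7) = 1·ln(1/7) - 1 + 2 ≈ -0.9459.

1/7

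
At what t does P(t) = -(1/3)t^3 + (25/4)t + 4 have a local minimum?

Critical points: P'(t) = -t^2 + 25/4 vanishes at t = -5/2, 5/2.
P''(t) = -2t. P''(-5/2) = 5 > 0 ⇒ local minimum; P''(5/2) = -5 < 0 ⇒ local maximum.
The local minimum is P(-5/2) = -77/12.

-5/2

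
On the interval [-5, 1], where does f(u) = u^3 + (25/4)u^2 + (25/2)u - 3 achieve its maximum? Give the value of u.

The derivative is 3u^2 + (25/2)u + 25/2, which vanishes at u = -5/2 and u = -5/3.
Candidates: f(-5) = -137/4,  f(-5/2) = -173/16,  f(-5/3) = -1199/108,  f(1) = 67/4.
The maximum over the interval is 67/4, attained at u = 1.

1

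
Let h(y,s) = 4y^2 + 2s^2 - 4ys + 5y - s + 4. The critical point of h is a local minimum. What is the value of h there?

15/8

∂h/∂y = 8y - 4s + 5 = 0 and ∂h/∂s = -4y + 4s - 1 = 0, so (y, s) = (-1, -3/4).
The Hessian has h_{yy} = 8, h_{ss} = 4, h_{ys} = -4, giving D = 16 > 0 with h_{yy} > 0, so the point is a local minimum.
h(-1, -3/4) = 15/8.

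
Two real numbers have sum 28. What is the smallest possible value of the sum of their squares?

392

With a + b = 28, a^2 + b^2 = a^2 + (28 − a)^2.
The derivative 2a − 2(28 − a) = 4a − 56 vanishes at a = 14; second derivative 4 > 0, a minimum.
The minimum is 2·(14)^2 = 392.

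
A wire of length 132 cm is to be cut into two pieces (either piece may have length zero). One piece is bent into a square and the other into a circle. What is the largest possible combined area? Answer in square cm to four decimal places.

Let x be the length used for the square. Square side x/4; circle radius (132−x)/(2π).
A(x) = (x/4)² + π·((132−x)/(2π))² = x²/16 + (132−x)²/(4π) for 0 ≤ x ≤ 132. A'(x) = x/8 − (132−x)/(2π) = 0 gives x = 4·132/(π+4) ≈ 73.9331.
A'' > 0, so the interior critical point is a minimum; the maximum is at an endpoint. A(0) = 1386.5579 and A(132) = 1089.0000, so the largest area is 1386.5579.

1386.5579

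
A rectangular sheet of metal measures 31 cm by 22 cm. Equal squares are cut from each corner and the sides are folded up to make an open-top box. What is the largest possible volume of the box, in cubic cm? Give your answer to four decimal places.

1290.9605

With cut size x, the volume is V(x) = x(31 − 2x)(22 − 2x) for 0 < x < 11.
V'(x) = 12x^2 − 212x + 682. Setting V'(x) = 0 gives x ≈ 4.2296 (the root in (0, 11)).
V''(x) = 24x − 212 is negative there, so this is the maximum; V ≈ 1290.9605.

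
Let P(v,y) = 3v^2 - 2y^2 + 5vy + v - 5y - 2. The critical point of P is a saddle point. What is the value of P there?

0

∂P/∂v = 6v + 5y + 1 = 0 and ∂P/∂y = 5v - 4y - 5 = 0, so (v, y) = (3/7, -5/7).
The Hessian has P_{vv} = 6, P_{yy} = -4, P_{vy} = 5, giving D = -49 < 0, so the point is a saddle point.
P(3/7, -5/7) = 0.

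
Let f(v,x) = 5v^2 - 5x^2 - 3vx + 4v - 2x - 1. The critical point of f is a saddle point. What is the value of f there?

-193/109

∂f/∂v = 10v - 3x + 4 = 0 and ∂f/∂x = -3v - 10x - 2 = 0, so (v, x) = (-46/109, -8/109).
The Hessian has f_{vv} = 10, f_{xx} = -10, f_{vx} = -3, giving D = -109 < 0, so the point is a saddle point.
f(-46/109, -8/109) = -193/109.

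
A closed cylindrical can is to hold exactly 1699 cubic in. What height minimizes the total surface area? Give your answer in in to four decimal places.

12.9331

With radius r and height h, πr²h = 1699 so h = 1699/(πr²), and S(r) = 2πr² + 2πrh = 2πr² + 2·1699/r.
S'(r) = 4πr − 2·1699/r² = 0 ⇒ r³ = 1699/(2π), so r ≈ 6.4665 and h = 2r ≈ 12.9331.
S''(r) = 4π + 4·1699/r³ > 0, so this is the minimum; S ≈ 788.2128.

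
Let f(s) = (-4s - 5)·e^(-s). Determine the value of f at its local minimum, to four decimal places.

Differentiating with the product rule gives f'(s) = (4s + 1)·e^(-s). Since e^(-s) > 0, the only critical point is s = -1/4.
f''(-1/4) has the same sign as 4 > 0, so this is a local minimum.
f(-1/4) = (-4)·e^(1/4) ≈ -5.1361.

-5.1361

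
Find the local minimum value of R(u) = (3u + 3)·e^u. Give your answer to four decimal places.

-0.4060

By the product rule, R'(u) = (3u + 6)·e^u. Since e^u > 0, the only critical point is u = -2.
R''(-2) has the same sign as 3 > 0, so this is a local minimum.
R(-2) = (-3)·e^(-2) ≈ -0.4060.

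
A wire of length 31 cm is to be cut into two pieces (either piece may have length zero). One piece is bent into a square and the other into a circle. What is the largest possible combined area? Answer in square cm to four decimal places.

Let x be the length used for the square. Square side x/4; circle radius (31−x)/(2π).
A(x) = (x/4)² + π·((31−x)/(2π))² = x²/16 + (31−x)²/(4π) for 0 ≤ x ≤ 31. A'(x) = x/8 − (31−x)/(2π) = 0 gives x = 4·31/(π+4) ≈ 17.3631.
A'' > 0, so the interior critical point is a minimum; the maximum is at an endpoint. A(0) = 76.4740 and A(31) = 60.0625, so the largest area is 76.4740.

76.4740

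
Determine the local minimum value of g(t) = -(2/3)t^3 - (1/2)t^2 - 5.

-121/24

Critical points: g'(t) = -2t^2 - t vanishes at t = -1/2, 0.
g''(t) = -4t - 1. g''(-1/2) = 1 > 0 ⇒ local minimum; g''(0) = -1 < 0 ⇒ local maximum.
So the local minimum value is g(-1/2) = -121/24.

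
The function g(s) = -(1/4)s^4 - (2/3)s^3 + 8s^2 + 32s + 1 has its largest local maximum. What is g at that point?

g'(s) = -s^3 - 2s^2 + 16s + 32 = 0 at s = -4, -2, 4.
g''(s) = -3s^2 - 4s + 16. g''(-4) = -16 < 0 ⇒ local maximum; g''(-2) = 12 > 0 ⇒ local minimum; g''(4) = -48 < 0 ⇒ local maximum.
The largest local maximum is g(4) = 451/3.

451/3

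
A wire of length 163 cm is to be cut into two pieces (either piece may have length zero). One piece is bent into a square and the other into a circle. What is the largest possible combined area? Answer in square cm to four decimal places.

2114.2938

Let x be the length used for the square. Square side x/4; circle radius (163−x)/(2π).
A(x) = (x/4)² + π·((163−x)/(2π))² = x²/16 + (163−x)²/(4π) for 0 ≤ x ≤ 163. A'(x) = x/8 − (163−x)/(2π) = 0 gives x = 4·163/(π+4) ≈ 91.2962.
A'' > 0, so the interior critical point is a minimum; the maximum is at an endpoint. A(0) = 2114.2938 and A(163) = 1660.5625, so the largest area is 2114.2938.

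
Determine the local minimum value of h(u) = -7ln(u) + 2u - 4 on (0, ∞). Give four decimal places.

-5.7693

h'(u) = -7/u + 2 = 0 gives u = 7/2.
h''(u) = 7/u², which is positive for u > 0, so this is a local minimum.
h(7/2) = -7·ln(7/2) + 7 - 4 ≈ -5.7693.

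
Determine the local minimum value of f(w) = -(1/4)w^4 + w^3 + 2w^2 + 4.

f'(w) = -w^3 + 3w^2 + 4w. Setting f'(w) = 0 gives w ∈ {-1, 0, 4}.
Second-derivative test with f''(w) = -3w^2 + 6w + 4: f''(-1) = -5 < 0 ⇒ local maximum; f''(0) = 4 > 0 ⇒ local minimum; f''(4) = -20 < 0 ⇒ local maximum.
The local minimum is f(0) = 4.

4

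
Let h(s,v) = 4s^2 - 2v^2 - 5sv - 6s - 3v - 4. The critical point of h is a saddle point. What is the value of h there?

∂h/∂s = 8s - 5v - 6 = 0 and ∂h/∂v = -5s - 4v - 3 = 0, so (s, v) = (3/19, -18/19).
The Hessian has h_{ss} = 8, h_{vv} = -4, h_{sv} = -5, giving D = -57 < 0, so the point is a saddle point.
h(3/19, -18/19) = -58/19.

-58/19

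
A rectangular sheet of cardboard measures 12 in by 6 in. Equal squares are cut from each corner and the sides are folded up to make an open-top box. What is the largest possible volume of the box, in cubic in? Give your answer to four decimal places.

41.5692

With cut size x, the volume is V(x) = x(12 − 2x)(6 − 2x) for 0 < x < 3.
V'(x) = 12x^2 − 72x + 72. Setting V'(x) = 0 gives x ≈ 1.2679 (the root in (0, 3)).
V''(x) = 24x − 72 is negative there, so this is the maximum; V ≈ 41.5692.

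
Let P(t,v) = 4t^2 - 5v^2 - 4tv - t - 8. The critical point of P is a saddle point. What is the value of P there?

∂P/∂t = 8t - 4v - 1 = 0 and ∂P/∂v = -4t - 10v = 0, so (t, v) = (5/48, -1/24).
The Hessian has P_{tt} = 8, P_{vv} = -10, P_{tv} = -4, giving D = -96 < 0, so the point is a saddle point.
P(5/48, -1/24) = -773/96.

-773/96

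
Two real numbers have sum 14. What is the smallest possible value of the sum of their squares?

With a + b = 14, a^2 + b^2 = a^2 + (14 − a)^2.
The derivative 2a − 2(14 − a) = 4a − 28 vanishes at a = 7; second derivative 4 > 0, a minimum.
The minimum is 2·(7)^2 = 98.

98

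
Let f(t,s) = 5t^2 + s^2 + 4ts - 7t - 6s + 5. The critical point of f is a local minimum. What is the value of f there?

∂f/∂t = 10t + 4s - 7 = 0 and ∂f/∂s = 4t + 2s - 6 = 0, so (t, s) = (-5/2, 8).
The Hessian has f_{tt} = 10, f_{ss} = 2, f_{ts} = 4, giving D = 4 > 0 with f_{tt} > 0, so the point is a local minimum.
f(-5/2, 8) = -41/4.

-41/4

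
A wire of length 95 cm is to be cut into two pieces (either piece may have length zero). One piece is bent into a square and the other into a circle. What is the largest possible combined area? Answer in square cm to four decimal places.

Let x be the length used for the square. Square side x/4; circle radius (95−x)/(2π).
A(x) = (x/4)² + π·((95−x)/(2π))² = x²/16 + (95−x)²/(4π) for 0 ≤ x ≤ 95. A'(x) = x/8 − (95−x)/(2π) = 0 gives x = 4·95/(π+4) ≈ 53.2094.
A'' > 0, so the interior critical point is a minimum; the maximum is at an endpoint. A(0) = 718.1867 and A(95) = 564.0625, so the largest area is 718.1867.

718.1867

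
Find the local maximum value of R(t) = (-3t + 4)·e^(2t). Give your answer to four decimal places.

7.9417

Differentiating with the product rule gives R'(t) = (-6t + 5)·e^(2t). Since e^(2t) > 0, the only critical point is t = 5/6.
R''(5/6) has the same sign as -6 < 0, so this is a local maximum.
R(5/6) = (3/2)·e^(5/3) ≈ 7.9417.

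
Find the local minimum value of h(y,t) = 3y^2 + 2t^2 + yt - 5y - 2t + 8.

∂h/∂y = 6y + t - 5 = 0 and ∂h/∂t = y + 4t - 2 = 0, so (y, t) = (18/23, 7/23).
The Hessian has h_{yy} = 6, h_{tt} = 4, h_{yt} = 1, giving D = 23 > 0 with h_{yy} > 0, so the point is a local minimum.
h(18/23, 7/23) = 132/23.

132/23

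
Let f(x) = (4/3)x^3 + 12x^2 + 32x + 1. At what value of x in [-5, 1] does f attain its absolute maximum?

f'(x) = 4x^2 + 24x + 32, which vanishes at x = -4 and x = -2.
Evaluating at the critical points and endpoints: f(-5) = -77/3; f(-4) = -61/3; f(-2) = -77/3; f(1) = 139/3.
Hence the absolute maximum is 139/3 at x = 1.

1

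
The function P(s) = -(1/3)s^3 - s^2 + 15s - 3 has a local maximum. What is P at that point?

24

P'(s) = -s^2 - 2s + 15. Setting P'(s) = 0 gives s ∈ {-5, 3}.
Second-derivative test with P''(s) = -2s - 2: P''(-5) = 8 > 0 ⇒ local minimum; P''(3) = -8 < 0 ⇒ local maximum.
The local maximum is P(3) = 24.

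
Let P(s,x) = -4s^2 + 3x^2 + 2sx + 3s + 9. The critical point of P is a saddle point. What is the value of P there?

∂P/∂s = -8s + 2x + 3 = 0 and ∂P/∂x = 2s + 6x = 0, so (s, x) = (9/26, -3/26).
The Hessian has P_{ss} = -8, P_{xx} = 6, P_{sx} = 2, giving D = -52 < 0, so the point is a saddle point.
P(9/26, -3/26) = 495/52.

495/52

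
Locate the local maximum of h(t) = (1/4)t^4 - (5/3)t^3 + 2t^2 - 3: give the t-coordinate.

h'(t) = t^3 - 5t^2 + 4t = 0 at t = 0, 1, 4.
h''(t) = 3t^2 - 10t + 4. h''(0) = 4 > 0 ⇒ local minimum; h''(1) = -3 < 0 ⇒ local maximum; h''(4) = 12 > 0 ⇒ local minimum.
Thus h has its local maximum at t = 1, with value -29/12.

1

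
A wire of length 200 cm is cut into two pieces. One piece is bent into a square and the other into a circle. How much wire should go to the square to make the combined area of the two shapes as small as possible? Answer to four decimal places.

112.0198

Let x be the length used for the square. Square side x/4; circle radius (200−x)/(2π).
A(x) = (x/4)² + π·((200−x)/(2π))² = x²/16 + (200−x)²/(4π) for 0 ≤ x ≤ 200. A'(x) = x/8 − (200−x)/(2π) = 0 gives x = 4·200/(π+4) ≈ 112.0198.
A'' = 1/8 + 1/(2π) > 0, so this gives the minimum combined area; x ≈ 112.0198 cm to the square.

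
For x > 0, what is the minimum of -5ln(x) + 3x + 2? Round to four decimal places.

R'(x) = -5/x + 3 = 0 gives x = 5/3.
R''(x) = 5/x², which is positive for x > 0, so this is a local minimum.
R(5/3) = -5·ln(5/3) + 5 + 2 ≈ 4.4459.

4.4459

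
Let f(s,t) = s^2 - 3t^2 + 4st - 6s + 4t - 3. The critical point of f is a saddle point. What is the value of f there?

∂f/∂s = 2s + 4t - 6 = 0 and ∂f/∂t = 4s - 6t + 4 = 0, so (s, t) = (5/7, 8/7).
The Hessian has f_{ss} = 2, f_{tt} = -6, f_{st} = 4, giving D = -28 < 0, so the point is a saddle point.
f(5/7, 8/7) = -20/7.

-20/7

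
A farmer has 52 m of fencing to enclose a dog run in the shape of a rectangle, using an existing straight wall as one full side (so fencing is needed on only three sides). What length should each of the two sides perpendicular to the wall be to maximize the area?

Let the sides perpendicular to the wall have length x and the parallel side y, so 2x + y = 52 and the area is A = xy = x(52 − 2x).
A'(x) = 52 − 4x = 0 gives x = 13, and A''(x) = −4 < 0 confirms a maximum.
Then y = 52 − 2·13 = 26 and A = 338.

13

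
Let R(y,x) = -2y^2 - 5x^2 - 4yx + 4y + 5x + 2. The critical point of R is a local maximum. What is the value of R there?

∂R/∂y = -4y - 4x + 4 = 0 and ∂R/∂x = -4y - 10x + 5 = 0, so (y, x) = (5/6, 1/6).
The Hessian has R_{yy} = -4, R_{xx} = -10, R_{yx} = -4, giving D = 24 > 0 with R_{yy} < 0, so the point is a local maximum.
R(5/6, 1/6) = 49/12.

49/12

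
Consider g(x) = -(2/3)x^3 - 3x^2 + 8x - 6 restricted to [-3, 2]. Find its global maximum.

g'(x) = -2x^2 - 6x + 8, whose only zero in [-3, 2] is x = 1.
Evaluating at the critical points and endpoints: g(-3) = -39, g(1) = -5/3, g(2) = -22/3.
So the maximum is g(1) = -5/3.

-5/3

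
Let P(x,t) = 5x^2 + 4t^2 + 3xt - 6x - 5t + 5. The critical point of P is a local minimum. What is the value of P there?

176/71

∂P/∂x = 10x + 3t - 6 = 0 and ∂P/∂t = 3x + 8t - 5 = 0, so (x, t) = (33/71, 32/71).
The Hessian has P_{xx} = 10, P_{tt} = 8, P_{xt} = 3, giving D = 71 > 0 with P_{xx} > 0, so the point is a local minimum.
P(33/71, 32/71) = 176/71.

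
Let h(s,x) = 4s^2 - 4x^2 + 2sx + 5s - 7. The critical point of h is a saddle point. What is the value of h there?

-144/17

∂h/∂s = 8s + 2x + 5 = 0 and ∂h/∂x = 2s - 8x = 0, so (s, x) = (-10/17, -5/34).
The Hessian has h_{ss} = 8, h_{xx} = -8, h_{sx} = 2, giving D = -68 < 0, so the point is a saddle point.
h(-10/17, -5/34) = -144/17.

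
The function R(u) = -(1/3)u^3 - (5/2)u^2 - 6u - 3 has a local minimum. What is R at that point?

3/2

R'(u) = -u^2 - 5u - 6 = 0 at u = -3, -2.
R''(u) = -2u - 5. R''(-3) = 1 > 0 ⇒ local minimum; R''(-2) = -1 < 0 ⇒ local maximum.
Thus R has its local minimum at u = -3, with value 3/2.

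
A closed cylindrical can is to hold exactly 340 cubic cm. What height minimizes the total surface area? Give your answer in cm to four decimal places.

7.5648

With radius r and height h, πr²h = 340 so h = 340/(πr²), and S(r) = 2πr² + 2πrh = 2πr² + 2·340/r.
S'(r) = 4πr − 2·340/r² = 0 ⇒ r³ = 340/(2π), so r ≈ 3.7824 and h = 2r ≈ 7.5648.
S''(r) = 4π + 4·340/r³ > 0, so this is the minimum; S ≈ 269.6707.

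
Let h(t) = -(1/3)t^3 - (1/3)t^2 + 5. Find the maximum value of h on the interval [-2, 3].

h'(t) = -t^2 - (2/3)t, which vanishes at t = -2/3 and t = 0.
Evaluating at the critical points and endpoints: h(-2) = 19/3, h(-2/3) = 401/81, h(0) = 5, h(3) = -7.
Hence the absolute maximum is 19/3 at t = -2.

19/3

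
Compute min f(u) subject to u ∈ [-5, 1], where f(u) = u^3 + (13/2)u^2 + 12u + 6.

-33/2

Differentiating, f'(u) = 3u^2 + 13u + 12; which vanishes at u = -3 and u = -4/3.
Candidates: f(-5) = -33/2,  f(-3) = 3/2,  f(-4/3) = -22/27,  f(1) = 51/2.
So the minimum is f(-5) = -33/2.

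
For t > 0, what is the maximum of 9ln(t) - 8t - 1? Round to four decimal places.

R'(t) = 9/t − 8 = 0 gives t = 9/8.
R''(t) = -9/t², which is negative for t > 0, so this is a local maximum.
R(9/8) = 9·ln(9/8) - 9 - 1 ≈ -8.9400.

-8.9400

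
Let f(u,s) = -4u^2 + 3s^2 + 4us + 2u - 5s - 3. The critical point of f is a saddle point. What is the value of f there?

∂f/∂u = -8u + 4s + 2 = 0 and ∂f/∂s = 4u + 6s - 5 = 0, so (u, s) = (1/2, 1/2).
The Hessian has f_{uu} = -8, f_{ss} = 6, f_{us} = 4, giving D = -64 < 0, so the point is a saddle point.
f(1/2, 1/2) = -15/4.

-15/4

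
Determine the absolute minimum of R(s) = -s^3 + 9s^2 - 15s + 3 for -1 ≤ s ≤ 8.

-53

Differentiating, R'(s) = -3s^2 + 18s - 15; which vanishes at s = 1 and s = 5.
Compare values at every candidate in [-1, 8]: R(-1) = 28; R(1) = -4; R(5) = 28; R(8) = -53.
So the minimum is R(8) = -53.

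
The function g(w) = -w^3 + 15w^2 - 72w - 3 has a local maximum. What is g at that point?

g'(w) = -3w^2 + 30w - 72 = 0 at w = 4, 6.
Second-derivative test with g''(w) = -6w + 30: g''(4) = 6 > 0 ⇒ local minimum; g''(6) = -6 < 0 ⇒ local maximum.
Thus g has its local maximum at w = 6, with value -111.

-111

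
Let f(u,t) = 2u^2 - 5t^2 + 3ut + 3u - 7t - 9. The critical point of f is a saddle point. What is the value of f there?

-325/49

∂f/∂u = 4u + 3t + 3 = 0 and ∂f/∂t = 3u - 10t - 7 = 0, so (u, t) = (-9/49, -37/49).
The Hessian has f_{uu} = 4, f_{tt} = -10, f_{ut} = 3, giving D = -49 < 0, so the point is a saddle point.
f(-9/49, -37/49) = -325/49.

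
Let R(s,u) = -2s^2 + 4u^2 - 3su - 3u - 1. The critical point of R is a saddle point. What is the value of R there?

-59/41

∂R/∂s = -4s - 3u = 0 and ∂R/∂u = -3s + 8u - 3 = 0, so (s, u) = (-9/41, 12/41).
The Hessian has R_{ss} = -4, R_{uu} = 8, R_{su} = -3, giving D = -41 < 0, so the point is a saddle point.
R(-9/41, 12/41) = -59/41.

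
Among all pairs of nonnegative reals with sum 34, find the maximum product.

289

With x + y = 34, the product is P(x) = x(34 − x).
P'(x) = 34 − 2x = 0 gives x = 17; P'' = −2 < 0, so this is the maximum.
P = 17·17 = 289.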